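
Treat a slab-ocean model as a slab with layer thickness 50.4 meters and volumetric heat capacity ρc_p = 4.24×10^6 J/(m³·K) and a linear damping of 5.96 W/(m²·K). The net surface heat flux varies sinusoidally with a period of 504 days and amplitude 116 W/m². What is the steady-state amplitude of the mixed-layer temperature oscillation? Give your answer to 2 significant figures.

Areal heat capacity C = ρc_p × D = 4.24×10^6 × 50.4 = 2.14×10^8 J m⁻² K⁻¹.
Angular frequency ω = 2π / T = 2π / 4.35×10^7 s = 1.44×10^-7 s⁻¹.
√((Cω)² + λ²) = √((30.8)² + 5.96²) = 31.4 W/(m²·K).
Amplitude A = F₀ / √((Cω)²+λ²) = 116 / 31.4 = 3.69 K.

3.7 K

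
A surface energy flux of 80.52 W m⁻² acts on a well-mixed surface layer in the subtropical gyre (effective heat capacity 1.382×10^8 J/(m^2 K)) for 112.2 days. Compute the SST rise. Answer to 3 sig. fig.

5.65 K

Areal heat capacity C = 1.382×10^8 J/(m^2 K) (given).
Net heat input Q = F Δt = 80.52 × (112.2 days × 86400 s/day) = 7.81×10^8 J/m².
ΔT = Q / C = 7.81×10^8 / 1.38×10^8 = 5.65 K.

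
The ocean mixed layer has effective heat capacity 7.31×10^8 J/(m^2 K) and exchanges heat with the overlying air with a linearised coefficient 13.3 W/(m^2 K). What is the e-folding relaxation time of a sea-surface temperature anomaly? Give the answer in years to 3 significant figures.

1.74 years

Areal heat capacity C = 7.31×10^8 J/(m^2 K) (given).
Relaxation time τ = C / λ = 7.31×10^8 / 13.3 = 5.50×10^7 s.
In years: 5.50×10^7 s / (3.156×10^7 s/year) = 1.74 years.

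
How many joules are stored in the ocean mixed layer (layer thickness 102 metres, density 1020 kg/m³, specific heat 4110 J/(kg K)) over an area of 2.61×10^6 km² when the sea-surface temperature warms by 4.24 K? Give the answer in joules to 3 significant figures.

4.73×10^21 J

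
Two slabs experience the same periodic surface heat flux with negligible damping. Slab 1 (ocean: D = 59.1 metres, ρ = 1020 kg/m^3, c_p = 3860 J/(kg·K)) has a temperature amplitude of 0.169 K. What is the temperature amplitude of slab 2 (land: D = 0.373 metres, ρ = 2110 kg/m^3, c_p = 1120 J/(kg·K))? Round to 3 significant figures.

C_ocean = 2.33×10^8 J/(m²·K); C_land = 8.81×10^5 J/(m²·K).
A ∝ 1/C ⇒ A_land = A_ocean × C_ocean/C_land = 0.169 × 264 = 44.6 K.

44.6 K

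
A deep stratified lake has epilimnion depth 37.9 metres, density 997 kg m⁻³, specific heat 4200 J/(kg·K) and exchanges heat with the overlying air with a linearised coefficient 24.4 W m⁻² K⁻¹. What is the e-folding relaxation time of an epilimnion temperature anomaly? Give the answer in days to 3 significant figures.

75.3 days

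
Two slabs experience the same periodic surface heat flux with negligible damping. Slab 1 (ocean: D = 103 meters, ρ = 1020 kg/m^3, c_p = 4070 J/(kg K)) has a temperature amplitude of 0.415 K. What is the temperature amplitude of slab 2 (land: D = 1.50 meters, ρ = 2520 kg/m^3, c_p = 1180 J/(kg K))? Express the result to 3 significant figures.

39.8 K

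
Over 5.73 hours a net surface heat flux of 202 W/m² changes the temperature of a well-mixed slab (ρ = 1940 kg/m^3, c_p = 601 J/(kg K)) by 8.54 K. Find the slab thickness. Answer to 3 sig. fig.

Heat input Q = F Δt = 202 × 20600 s = 4.17×10^6 J/m².
Required areal heat capacity C = Q / ΔT = 4.88×10^5 J/(m²·K).
Depth D = C / (ρ c_p) = 4.88×10^5 / (1940 × 601) = 0.418 m.

0.418 m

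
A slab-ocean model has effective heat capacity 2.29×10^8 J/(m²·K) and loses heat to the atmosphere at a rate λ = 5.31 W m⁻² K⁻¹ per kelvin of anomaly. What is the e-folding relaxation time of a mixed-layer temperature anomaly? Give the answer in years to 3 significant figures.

1.37 years

Areal heat capacity C = 2.29×10^8 J/(m²·K) (given).
Relaxation time τ = C / λ = 2.29×10^8 / 5.31 = 4.31×10^7 s.
In years: 4.31×10^7 s / (3.156×10^7 s/year) = 1.37 years.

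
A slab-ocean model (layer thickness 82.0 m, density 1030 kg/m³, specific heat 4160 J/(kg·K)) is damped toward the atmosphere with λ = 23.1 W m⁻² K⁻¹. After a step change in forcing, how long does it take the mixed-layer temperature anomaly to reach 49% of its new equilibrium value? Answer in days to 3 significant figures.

119 days

Areal heat capacity C = ρ c_p D = 1030 × 4160 × 82.0 = 3.51×10^8 J/(m²·K).
τ = C / λ = 3.51×10^8 / 23.1 = 1.52×10^7 s.
Fraction reached: 1 − e^(−t/τ) = 0.49 ⇒ t = −τ ln(1 − 0.49) = τ × 0.673.
t = 1.02×10^7 s = 119 days.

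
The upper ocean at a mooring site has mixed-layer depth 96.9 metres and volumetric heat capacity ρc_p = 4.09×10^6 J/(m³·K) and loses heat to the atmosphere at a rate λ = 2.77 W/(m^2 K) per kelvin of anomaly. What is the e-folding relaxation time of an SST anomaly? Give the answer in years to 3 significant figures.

4.53 years

Areal heat capacity C = ρc_p × D = 4.09×10^6 × 96.9 = 3.96×10^8 J m⁻² K⁻¹.
Relaxation time τ = C / λ = 3.96×10^8 / 2.77 = 1.43×10^8 s.
In years: 1.43×10^8 s / (3.156×10^7 s/year) = 4.53 years.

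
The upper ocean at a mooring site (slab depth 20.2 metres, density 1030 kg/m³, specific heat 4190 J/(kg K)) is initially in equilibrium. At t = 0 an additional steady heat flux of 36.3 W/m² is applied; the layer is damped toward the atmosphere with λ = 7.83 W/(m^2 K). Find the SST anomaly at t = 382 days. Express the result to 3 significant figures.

4.40 K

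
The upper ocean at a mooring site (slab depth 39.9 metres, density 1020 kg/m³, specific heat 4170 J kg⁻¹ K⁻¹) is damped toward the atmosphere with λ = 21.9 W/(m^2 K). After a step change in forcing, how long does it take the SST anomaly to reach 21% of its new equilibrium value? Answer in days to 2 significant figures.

21 days

Areal heat capacity C = ρ c_p D = 1020 × 4170 × 39.9 = 1.70×10^8 J m⁻² K⁻¹.
τ = C / λ = 1.70×10^8 / 21.9 = 7.75×10^6 s.
Fraction reached: 1 − e^(−t/τ) = 0.21 ⇒ t = −τ ln(1 − 0.21) = τ × 0.236.
t = 1.83×10^6 s = 21.1 days.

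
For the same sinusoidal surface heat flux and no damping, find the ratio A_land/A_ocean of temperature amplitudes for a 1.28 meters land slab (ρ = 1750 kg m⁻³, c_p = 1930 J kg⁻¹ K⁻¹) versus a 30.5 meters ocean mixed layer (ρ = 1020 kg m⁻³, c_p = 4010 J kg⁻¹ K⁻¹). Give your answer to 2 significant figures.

C_ocean = 1020 × 4010 × 30.5 = 1.25×10^8 J/(m²·K).
C_land = 1750 × 1930 × 1.28 = 4.32×10^6 J/(m²·K).
Undamped amplitude ∝ 1/C, so A_land/A_ocean = C_ocean/C_land = 28.9.

29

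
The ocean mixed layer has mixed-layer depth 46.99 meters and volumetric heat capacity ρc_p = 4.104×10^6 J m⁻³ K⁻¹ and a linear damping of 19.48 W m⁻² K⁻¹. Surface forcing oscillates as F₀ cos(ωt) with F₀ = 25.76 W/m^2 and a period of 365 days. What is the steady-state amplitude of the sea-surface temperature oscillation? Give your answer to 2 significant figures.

0.60 K

Areal heat capacity C = ρc_p × D = 4.104×10^6 × 46.99 = 1.93×10^8 J m⁻² K⁻¹.
Angular frequency ω = 2π / T = 2π / 3.15×10^7 s = 1.99×10^-7 s⁻¹.
√((Cω)² + λ²) = √((38.4)² + 19.48²) = 43.1 W/(m²·K).
Amplitude A = F₀ / √((Cω)²+λ²) = 25.76 / 43.1 = 0.598 K.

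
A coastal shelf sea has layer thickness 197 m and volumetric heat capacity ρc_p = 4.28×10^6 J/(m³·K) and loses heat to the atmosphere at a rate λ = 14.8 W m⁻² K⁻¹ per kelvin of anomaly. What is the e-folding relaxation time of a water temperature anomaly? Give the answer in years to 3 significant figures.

Areal heat capacity C = ρc_p × D = 4.28×10^6 × 197 = 8.43×10^8 J m⁻² K⁻¹.
Relaxation time τ = C / λ = 8.43×10^8 / 14.8 = 5.70×10^7 s.
In years: 5.70×10^7 s / (3.156×10^7 s/year) = 1.81 years.

1.81 years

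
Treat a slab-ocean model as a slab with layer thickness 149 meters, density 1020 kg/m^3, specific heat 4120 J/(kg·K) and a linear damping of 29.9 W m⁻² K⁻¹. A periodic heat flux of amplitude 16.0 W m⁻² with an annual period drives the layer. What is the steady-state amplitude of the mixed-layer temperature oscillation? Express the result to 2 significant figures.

0.12 K

Areal heat capacity C = ρ c_p D = 1020 × 4120 × 149 = 6.26×10^8 J/(m²·K).
Angular frequency ω = 2π / T = 2π / 3.15×10^7 s = 1.99×10^-7 s⁻¹.
√((Cω)² + λ²) = √((125)² + 29.9²) = 128 W/(m²·K).
Amplitude A = F₀ / √((Cω)²+λ²) = 16.0 / 128 = 0.125 K.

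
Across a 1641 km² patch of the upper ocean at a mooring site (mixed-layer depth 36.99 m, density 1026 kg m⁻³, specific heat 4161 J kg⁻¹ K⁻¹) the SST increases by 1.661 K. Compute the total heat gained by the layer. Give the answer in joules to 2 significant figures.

4.3×10^17 J

Areal heat capacity C = ρ c_p D = 1026 × 4161 × 36.99 = 1.58×10^8 J/(m^2 K).
Heat per unit area: q = C ΔT = 1.58×10^8 × 1.661 = 2.62×10^8 J/m².
Total heat: Q = q × A = 2.62×10^8 × (1641 × 10⁶ m²) = 4.30×10^17 J.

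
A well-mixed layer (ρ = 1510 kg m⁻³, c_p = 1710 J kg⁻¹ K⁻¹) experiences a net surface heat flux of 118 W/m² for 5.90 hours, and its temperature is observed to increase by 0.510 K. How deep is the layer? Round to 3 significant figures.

Heat input Q = F Δt = 118 × 21200 s = 2.51×10^6 J/m².
Required areal heat capacity C = Q / ΔT = 4.91×10^6 J/(m²·K).
Depth D = C / (ρ c_p) = 4.91×10^6 / (1510 × 1710) = 1.90 m.

1.90 m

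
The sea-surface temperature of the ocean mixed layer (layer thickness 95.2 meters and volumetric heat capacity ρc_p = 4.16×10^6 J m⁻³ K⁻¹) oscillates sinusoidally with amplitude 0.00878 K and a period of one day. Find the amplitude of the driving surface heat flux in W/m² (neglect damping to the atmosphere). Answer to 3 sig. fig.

Areal heat capacity C = ρc_p × D = 4.16×10^6 × 95.2 = 3.96×10^8 J/(m^2 K).
ω = 2π / 86400 s = 7.27×10^-5 s⁻¹.
Cω = 3.96×10^8 × 7.27×10^-5 = 28800 W/(m²·K).
F₀ = A × Cω = 0.00878 × 28800 = 253 W/m².

253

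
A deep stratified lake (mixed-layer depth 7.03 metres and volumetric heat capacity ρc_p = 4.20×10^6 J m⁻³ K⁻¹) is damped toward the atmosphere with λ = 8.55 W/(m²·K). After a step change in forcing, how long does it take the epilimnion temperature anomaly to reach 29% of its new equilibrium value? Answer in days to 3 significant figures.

13.7 days

Areal heat capacity C = ρc_p × D = 4.20×10^6 × 7.03 = 2.95×10^7 J/(m²·K).
τ = C / λ = 2.95×10^7 / 8.55 = 3.45×10^6 s.
Fraction reached: 1 − e^(−t/τ) = 0.29 ⇒ t = −τ ln(1 − 0.29) = τ × 0.342.
t = 1.18×10^6 s = 13.7 days.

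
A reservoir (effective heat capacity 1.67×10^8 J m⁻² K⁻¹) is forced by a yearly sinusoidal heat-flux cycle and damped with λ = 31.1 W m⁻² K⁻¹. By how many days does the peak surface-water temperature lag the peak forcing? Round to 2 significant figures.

48 days

Areal heat capacity C = 1.67×10^8 J m⁻² K⁻¹ (given).
ω = 2π / 3.15×10^7 s = 1.99×10^-7 s⁻¹.
Phase lag φ = arctan(Cω/λ) = arctan(33.3/31.1) = 0.819 rad.
Time lag = φ / ω = 0.819 / 1.99×10^-7 = 4.11×10^6 s = 47.6 days.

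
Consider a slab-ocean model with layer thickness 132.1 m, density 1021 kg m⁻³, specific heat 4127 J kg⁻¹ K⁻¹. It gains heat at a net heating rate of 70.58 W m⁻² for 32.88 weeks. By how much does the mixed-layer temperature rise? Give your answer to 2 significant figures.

2.5 K

Areal heat capacity C = ρ c_p D = 1021 × 4127 × 132.1 = 5.57×10^8 J/(m²·K).
Net heat input Q = F Δt = 70.58 × (32.88 weeks × 6.048×10^5 s/week) = 1.40×10^9 J/m².
ΔT = Q / C = 1.40×10^9 / 5.57×10^8 = 2.52 K.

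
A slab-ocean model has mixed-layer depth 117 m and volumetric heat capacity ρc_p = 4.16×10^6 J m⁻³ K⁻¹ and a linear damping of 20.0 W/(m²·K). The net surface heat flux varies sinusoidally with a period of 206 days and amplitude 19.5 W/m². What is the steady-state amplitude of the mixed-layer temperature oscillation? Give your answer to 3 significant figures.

Areal heat capacity C = ρc_p × D = 4.16×10^6 × 117 = 4.87×10^8 J/(m^2 K).
Angular frequency ω = 2π / T = 2π / 1.78×10^7 s = 3.53×10^-7 s⁻¹.
√((Cω)² + λ²) = √((172)² + 20.0²) = 173 W/(m²·K).
Amplitude A = F₀ / √((Cω)²+λ²) = 19.5 / 173 = 0.113 K.

0.113 K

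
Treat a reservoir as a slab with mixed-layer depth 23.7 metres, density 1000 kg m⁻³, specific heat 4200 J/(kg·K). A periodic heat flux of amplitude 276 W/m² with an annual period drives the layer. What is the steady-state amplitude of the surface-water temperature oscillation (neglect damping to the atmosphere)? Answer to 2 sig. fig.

Areal heat capacity C = ρ c_p D = 1000 × 4200 × 23.7 = 9.95×10^7 J m⁻² K⁻¹.
Angular frequency ω = 2π / T = 2π / 3.15×10^7 s = 1.99×10^-7 s⁻¹.
Cω = 9.95×10^7 × 1.99×10^-7 = 19.8 W/(m²·K).
Amplitude A = F₀ / (Cω) = 276 / 19.8 = 13.9 K.

14 K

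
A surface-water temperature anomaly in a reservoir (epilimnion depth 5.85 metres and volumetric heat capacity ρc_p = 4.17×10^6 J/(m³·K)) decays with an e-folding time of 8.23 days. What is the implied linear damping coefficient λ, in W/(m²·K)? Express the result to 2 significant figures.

34

Areal heat capacity C = ρc_p × D = 4.17×10^6 × 5.85 = 2.44×10^7 J/(m²·K).
τ = 8.23 days = 7.11×10^5 s.
λ = C / τ = 2.44×10^7 / 7.11×10^5 = 34.3 W/(m²·K).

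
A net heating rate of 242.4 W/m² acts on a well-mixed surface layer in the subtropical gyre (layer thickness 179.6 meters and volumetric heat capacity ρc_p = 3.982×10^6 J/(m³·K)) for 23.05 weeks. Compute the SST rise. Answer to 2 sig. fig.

4.7 K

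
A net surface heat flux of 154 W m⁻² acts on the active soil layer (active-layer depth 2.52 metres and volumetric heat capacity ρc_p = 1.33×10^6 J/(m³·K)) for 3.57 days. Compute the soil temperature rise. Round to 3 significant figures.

14.2 K

Areal heat capacity C = ρc_p × D = 1.33×10^6 × 2.52 = 3.35×10^6 J/(m²·K).
Net heat input Q = F Δt = 154 × (3.57 days × 86400 s/day) = 4.75×10^7 J/m².
ΔT = Q / C = 4.75×10^7 / 3.35×10^6 = 14.2 K.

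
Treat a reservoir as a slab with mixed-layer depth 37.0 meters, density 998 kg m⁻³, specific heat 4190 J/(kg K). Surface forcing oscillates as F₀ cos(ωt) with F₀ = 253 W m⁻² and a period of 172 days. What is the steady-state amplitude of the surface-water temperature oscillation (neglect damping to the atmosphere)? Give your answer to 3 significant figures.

Areal heat capacity C = ρ c_p D = 998 × 4190 × 37.0 = 1.55×10^8 J/(m^2 K).
Angular frequency ω = 2π / T = 2π / 1.49×10^7 s = 4.23×10^-7 s⁻¹.
Cω = 1.55×10^8 × 4.23×10^-7 = 65.4 W/(m²·K).
Amplitude A = F₀ / (Cω) = 253 / 65.4 = 3.87 K.

3.87 K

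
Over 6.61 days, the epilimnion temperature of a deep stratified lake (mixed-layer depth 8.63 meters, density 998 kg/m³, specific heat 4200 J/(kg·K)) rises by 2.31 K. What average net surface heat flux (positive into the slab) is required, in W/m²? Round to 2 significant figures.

150

Areal heat capacity C = ρ c_p D = 998 × 4200 × 8.63 = 3.62×10^7 J m⁻² K⁻¹.
Required heat per unit area: Q = C ΔT = 3.62×10^7 × 2.31 = 8.36×10^7 J/m².
Flux F = Q / Δt = 8.36×10^7 / 5.71×10^5 s = 146 W/m².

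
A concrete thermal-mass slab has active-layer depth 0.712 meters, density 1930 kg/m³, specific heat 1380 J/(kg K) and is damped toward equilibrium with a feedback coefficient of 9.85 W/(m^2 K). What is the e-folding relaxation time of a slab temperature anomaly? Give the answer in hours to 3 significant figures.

53.5 hours

Areal heat capacity C = ρ c_p D = 1930 × 1380 × 0.712 = 1.90×10^6 J/(m²·K).
Relaxation time τ = C / λ = 1.90×10^6 / 9.85 = 1.93×10^5 s.
In hours: 1.93×10^5 s / (3600 s/hour) = 53.5 hours.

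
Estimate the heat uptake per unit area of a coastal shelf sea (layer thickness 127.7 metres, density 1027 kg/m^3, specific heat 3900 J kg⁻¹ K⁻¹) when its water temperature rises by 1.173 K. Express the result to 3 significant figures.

6.00×10^8

Areal heat capacity C = ρ c_p D = 1027 × 3900 × 127.7 = 5.11×10^8 J/(m^2 K).
ΔQ = C ΔT = 5.11×10^8 × 1.173 = 6.00×10^8 J/m².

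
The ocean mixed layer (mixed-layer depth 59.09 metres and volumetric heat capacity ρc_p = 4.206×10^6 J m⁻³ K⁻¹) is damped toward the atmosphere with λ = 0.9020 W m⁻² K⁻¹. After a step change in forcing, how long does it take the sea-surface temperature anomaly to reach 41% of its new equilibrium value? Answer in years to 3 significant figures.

4.61 years

Areal heat capacity C = ρc_p × D = 4.206×10^6 × 59.09 = 2.49×10^8 J/(m²·K).
τ = C / λ = 2.49×10^8 / 0.9020 = 2.76×10^8 s.
Fraction reached: 1 − e^(−t/τ) = 0.41 ⇒ t = −τ ln(1 − 0.41) = τ × 0.528.
t = 1.45×10^8 s = 4.61 years.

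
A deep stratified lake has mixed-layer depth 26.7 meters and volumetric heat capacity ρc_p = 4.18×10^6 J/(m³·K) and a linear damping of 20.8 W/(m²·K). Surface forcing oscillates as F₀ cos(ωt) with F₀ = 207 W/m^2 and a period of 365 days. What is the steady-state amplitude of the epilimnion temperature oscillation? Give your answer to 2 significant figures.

Areal heat capacity C = ρc_p × D = 4.18×10^6 × 26.7 = 1.12×10^8 J/(m^2 K).
Angular frequency ω = 2π / T = 2π / 3.15×10^7 s = 1.99×10^-7 s⁻¹.
√((Cω)² + λ²) = √((22.2)² + 20.8²) = 30.4 W/(m²·K).
Amplitude A = F₀ / √((Cω)²+λ²) = 207 / 30.4 = 6.80 K.

6.8 K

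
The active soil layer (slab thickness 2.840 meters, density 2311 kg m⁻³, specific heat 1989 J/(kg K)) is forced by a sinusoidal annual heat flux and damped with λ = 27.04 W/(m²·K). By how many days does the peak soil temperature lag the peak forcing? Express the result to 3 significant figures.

Areal heat capacity C = ρ c_p D = 2311 × 1989 × 2.840 = 1.31×10^7 J m⁻² K⁻¹.
ω = 2π / 3.15×10^7 s = 1.99×10^-7 s⁻¹.
Phase lag φ = arctan(Cω/λ) = arctan(2.60/27.04) = 0.0959 rad.
Time lag = φ / ω = 0.0959 / 1.99×10^-7 = 4.81×10^5 s = 5.57 days.

5.57 days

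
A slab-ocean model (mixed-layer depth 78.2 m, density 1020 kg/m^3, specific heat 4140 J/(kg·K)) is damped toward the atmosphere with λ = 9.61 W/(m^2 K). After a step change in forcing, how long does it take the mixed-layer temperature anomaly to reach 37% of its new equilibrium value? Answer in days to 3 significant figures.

Areal heat capacity C = ρ c_p D = 1020 × 4140 × 78.2 = 3.30×10^8 J m⁻² K⁻¹.
τ = C / λ = 3.30×10^8 / 9.61 = 3.44×10^7 s.
Fraction reached: 1 − e^(−t/τ) = 0.37 ⇒ t = −τ ln(1 − 0.37) = τ × 0.462.
t = 1.59×10^7 s = 184 days.

184 days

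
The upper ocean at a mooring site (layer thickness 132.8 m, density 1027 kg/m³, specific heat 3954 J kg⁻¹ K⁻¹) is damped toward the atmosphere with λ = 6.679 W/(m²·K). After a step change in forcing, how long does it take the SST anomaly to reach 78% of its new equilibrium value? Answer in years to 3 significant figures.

3.87 years

Areal heat capacity C = ρ c_p D = 1027 × 3954 × 132.8 = 5.39×10^8 J m⁻² K⁻¹.
τ = C / λ = 5.39×10^8 / 6.679 = 8.07×10^7 s.
Fraction reached: 1 − e^(−t/τ) = 0.78 ⇒ t = −τ ln(1 − 0.78) = τ × 1.51.
t = 1.22×10^8 s = 3.87 years.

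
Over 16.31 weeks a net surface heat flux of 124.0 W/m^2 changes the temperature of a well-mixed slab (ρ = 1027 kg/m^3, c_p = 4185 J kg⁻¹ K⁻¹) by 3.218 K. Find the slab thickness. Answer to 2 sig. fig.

88 m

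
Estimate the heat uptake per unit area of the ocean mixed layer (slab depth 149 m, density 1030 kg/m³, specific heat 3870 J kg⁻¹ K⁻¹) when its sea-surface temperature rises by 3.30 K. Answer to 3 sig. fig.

Areal heat capacity C = ρ c_p D = 1030 × 3870 × 149 = 5.94×10^8 J/(m²·K).
ΔQ = C ΔT = 5.94×10^8 × 3.30 = 1.96×10^9 J/m².

1.96×10^9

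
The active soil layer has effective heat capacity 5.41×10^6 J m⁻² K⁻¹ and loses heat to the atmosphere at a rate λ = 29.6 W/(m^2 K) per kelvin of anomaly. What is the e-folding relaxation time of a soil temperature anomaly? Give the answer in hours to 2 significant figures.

Areal heat capacity C = 5.41×10^6 J m⁻² K⁻¹ (given).
Relaxation time τ = C / λ = 5.41×10^6 / 29.6 = 1.83×10^5 s.
In hours: 1.83×10^5 s / (3600 s/hour) = 50.8 hours.

51 hours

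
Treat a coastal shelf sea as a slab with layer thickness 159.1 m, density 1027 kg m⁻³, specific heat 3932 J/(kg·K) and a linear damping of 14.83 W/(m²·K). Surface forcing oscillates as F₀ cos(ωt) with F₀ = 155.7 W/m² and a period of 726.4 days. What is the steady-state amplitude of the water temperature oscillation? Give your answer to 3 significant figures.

Areal heat capacity C = ρ c_p D = 1027 × 3932 × 159.1 = 6.42×10^8 J/(m²·K).
Angular frequency ω = 2π / T = 2π / 6.28×10^7 s = 1.00×10^-7 s⁻¹.
√((Cω)² + λ²) = √((64.3)² + 14.83²) = 66.0 W/(m²·K).
Amplitude A = F₀ / √((Cω)²+λ²) = 155.7 / 66.0 = 2.36 K.

2.36 K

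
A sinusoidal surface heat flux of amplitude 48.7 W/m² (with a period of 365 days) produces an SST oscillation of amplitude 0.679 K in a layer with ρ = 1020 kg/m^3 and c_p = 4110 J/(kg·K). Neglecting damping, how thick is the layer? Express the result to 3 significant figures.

ω = 2π / 3.15×10^7 s = 1.99×10^-7 s⁻¹.
Required C = F₀ / (A ω) = 48.7 / (0.679 × 1.99×10^-7) = 3.60×10^8 J/(m²·K).
D = C / (ρ c_p) = 3.60×10^8 / (1020 × 4110) = 85.9 m.

85.9 m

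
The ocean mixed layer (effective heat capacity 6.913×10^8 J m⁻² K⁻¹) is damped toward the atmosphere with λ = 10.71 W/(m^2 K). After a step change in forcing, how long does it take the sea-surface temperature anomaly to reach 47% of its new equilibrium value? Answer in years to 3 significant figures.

1.30 years

Areal heat capacity C = 6.913×10^8 J m⁻² K⁻¹ (given).
τ = C / λ = 6.91×10^8 / 10.71 = 6.45×10^7 s.
Fraction reached: 1 − e^(−t/τ) = 0.47 ⇒ t = −τ ln(1 − 0.47) = τ × 0.635.
t = 4.10×10^7 s = 1.30 years.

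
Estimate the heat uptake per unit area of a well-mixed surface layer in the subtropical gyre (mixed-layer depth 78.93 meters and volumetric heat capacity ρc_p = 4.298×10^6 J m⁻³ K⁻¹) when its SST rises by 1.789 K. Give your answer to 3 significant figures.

Areal heat capacity C = ρc_p × D = 4.298×10^6 × 78.93 = 3.39×10^8 J m⁻² K⁻¹.
ΔQ = C ΔT = 3.39×10^8 × 1.789 = 6.07×10^8 J/m².

6.07×10^8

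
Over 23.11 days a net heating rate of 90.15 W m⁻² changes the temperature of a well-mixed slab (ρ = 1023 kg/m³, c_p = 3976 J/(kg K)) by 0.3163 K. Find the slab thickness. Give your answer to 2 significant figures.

140 m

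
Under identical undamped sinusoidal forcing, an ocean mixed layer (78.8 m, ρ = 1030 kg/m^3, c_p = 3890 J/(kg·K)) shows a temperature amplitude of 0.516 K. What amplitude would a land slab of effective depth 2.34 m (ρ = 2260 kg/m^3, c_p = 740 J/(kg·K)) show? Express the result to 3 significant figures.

41.6 K

C_ocean = 3.16×10^8 J/(m²·K); C_land = 3.91×10^6 J/(m²·K).
A ∝ 1/C ⇒ A_land = A_ocean × C_ocean/C_land = 0.516 × 80.7 = 41.6 K.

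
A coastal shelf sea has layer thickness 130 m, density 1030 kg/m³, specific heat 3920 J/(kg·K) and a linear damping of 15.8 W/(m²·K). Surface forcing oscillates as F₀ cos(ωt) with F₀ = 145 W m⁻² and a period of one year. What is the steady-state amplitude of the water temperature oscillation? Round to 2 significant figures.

1.4 K

Areal heat capacity C = ρ c_p D = 1030 × 3920 × 130 = 5.25×10^8 J/(m²·K).
Angular frequency ω = 2π / T = 2π / 3.15×10^7 s = 1.99×10^-7 s⁻¹.
√((Cω)² + λ²) = √((105)² + 15.8²) = 106 W/(m²·K).
Amplitude A = F₀ / √((Cω)²+λ²) = 145 / 106 = 1.37 K.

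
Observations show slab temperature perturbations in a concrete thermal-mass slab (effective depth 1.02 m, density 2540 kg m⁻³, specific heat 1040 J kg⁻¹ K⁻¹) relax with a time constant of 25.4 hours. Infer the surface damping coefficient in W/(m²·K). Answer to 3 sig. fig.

29.5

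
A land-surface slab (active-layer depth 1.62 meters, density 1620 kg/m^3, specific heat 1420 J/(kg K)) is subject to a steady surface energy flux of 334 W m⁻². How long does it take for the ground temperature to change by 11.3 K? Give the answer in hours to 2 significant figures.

35 hours

Areal heat capacity C = ρ c_p D = 1620 × 1420 × 1.62 = 3.73×10^6 J/(m^2 K).
Time required: Δt = C ΔT / F = 3.73×10^6 × 11.3 / 334 = 1.26×10^5 s.
In hours: 1.26×10^5 s / (3600 s/hour) = 35.0 hours.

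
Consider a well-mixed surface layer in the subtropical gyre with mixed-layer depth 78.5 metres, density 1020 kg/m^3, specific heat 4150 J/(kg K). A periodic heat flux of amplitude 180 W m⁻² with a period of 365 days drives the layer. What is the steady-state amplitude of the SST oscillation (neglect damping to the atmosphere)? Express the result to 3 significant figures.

2.72 K

Areal heat capacity C = ρ c_p D = 1020 × 4150 × 78.5 = 3.32×10^8 J/(m²·K).
Angular frequency ω = 2π / T = 2π / 3.15×10^7 s = 1.99×10^-7 s⁻¹.
Cω = 3.32×10^8 × 1.99×10^-7 = 66.2 W/(m²·K).
Amplitude A = F₀ / (Cω) = 180 / 66.2 = 2.72 K.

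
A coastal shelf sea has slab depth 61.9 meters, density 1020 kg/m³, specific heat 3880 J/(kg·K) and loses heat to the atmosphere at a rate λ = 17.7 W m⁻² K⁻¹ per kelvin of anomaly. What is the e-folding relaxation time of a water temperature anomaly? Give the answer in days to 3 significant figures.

160 days

Areal heat capacity C = ρ c_p D = 1020 × 3880 × 61.9 = 2.45×10^8 J/(m²·K).
Relaxation time τ = C / λ = 2.45×10^8 / 17.7 = 1.38×10^7 s.
In days: 1.38×10^7 s / (86400 s/day) = 160 days.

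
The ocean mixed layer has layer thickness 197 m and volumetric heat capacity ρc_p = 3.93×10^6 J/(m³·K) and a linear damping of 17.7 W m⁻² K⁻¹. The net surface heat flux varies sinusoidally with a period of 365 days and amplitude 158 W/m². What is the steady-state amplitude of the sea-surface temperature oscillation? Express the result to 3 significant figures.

1.02 K

Areal heat capacity C = ρc_p × D = 3.93×10^6 × 197 = 7.74×10^8 J/(m^2 K).
Angular frequency ω = 2π / T = 2π / 3.15×10^7 s = 1.99×10^-7 s⁻¹.
√((Cω)² + λ²) = √((154)² + 17.7²) = 155 W/(m²·K).
Amplitude A = F₀ / √((Cω)²+λ²) = 158 / 155 = 1.02 K.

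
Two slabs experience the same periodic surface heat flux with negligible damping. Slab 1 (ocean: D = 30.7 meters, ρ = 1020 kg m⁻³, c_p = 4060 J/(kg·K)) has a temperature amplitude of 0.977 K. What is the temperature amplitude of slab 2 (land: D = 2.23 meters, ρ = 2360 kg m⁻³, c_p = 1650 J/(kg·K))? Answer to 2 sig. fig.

14 K

C_ocean = 1.27×10^8 J/(m²·K); C_land = 8.68×10^6 J/(m²·K).
A ∝ 1/C ⇒ A_land = A_ocean × C_ocean/C_land = 0.977 × 14.6 = 14.3 K.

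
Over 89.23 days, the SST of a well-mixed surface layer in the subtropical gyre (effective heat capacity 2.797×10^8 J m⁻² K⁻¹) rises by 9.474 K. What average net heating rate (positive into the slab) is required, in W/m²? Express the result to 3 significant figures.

Areal heat capacity C = 2.797×10^8 J m⁻² K⁻¹ (given).
Required heat per unit area: Q = C ΔT = 2.80×10^8 × 9.474 = 2.65×10^9 J/m².
Flux F = Q / Δt = 2.65×10^9 / 7.71×10^6 s = 344 W/m².

344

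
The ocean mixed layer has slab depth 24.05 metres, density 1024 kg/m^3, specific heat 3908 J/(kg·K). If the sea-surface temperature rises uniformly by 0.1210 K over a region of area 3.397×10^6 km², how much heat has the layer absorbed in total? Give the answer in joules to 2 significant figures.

4.0×10^19 J

Areal heat capacity C = ρ c_p D = 1024 × 3908 × 24.05 = 9.62×10^7 J/(m²·K).
Heat per unit area: q = C ΔT = 9.62×10^7 × 0.1210 = 1.16×10^7 J/m².
Total heat: Q = q × A = 1.16×10^7 × (3.397×10^6 × 10⁶ m²) = 3.96×10^19 J.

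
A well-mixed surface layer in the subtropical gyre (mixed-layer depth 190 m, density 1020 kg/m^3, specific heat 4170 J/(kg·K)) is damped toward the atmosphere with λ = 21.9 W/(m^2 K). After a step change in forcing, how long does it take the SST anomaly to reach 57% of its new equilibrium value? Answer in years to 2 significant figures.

Areal heat capacity C = ρ c_p D = 1020 × 4170 × 190 = 8.08×10^8 J/(m²·K).
τ = C / λ = 8.08×10^8 / 21.9 = 3.69×10^7 s.
Fraction reached: 1 − e^(−t/τ) = 0.57 ⇒ t = −τ ln(1 − 0.57) = τ × 0.844.
t = 3.11×10^7 s = 0.987 years.

0.99 years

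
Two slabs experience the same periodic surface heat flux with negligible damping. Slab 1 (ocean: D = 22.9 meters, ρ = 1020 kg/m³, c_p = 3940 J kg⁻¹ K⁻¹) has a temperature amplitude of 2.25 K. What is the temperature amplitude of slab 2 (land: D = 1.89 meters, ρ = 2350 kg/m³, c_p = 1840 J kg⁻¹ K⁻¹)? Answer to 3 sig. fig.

25.3 K

C_ocean = 9.20×10^7 J/(m²·K); C_land = 8.17×10^6 J/(m²·K).
A ∝ 1/C ⇒ A_land = A_ocean × C_ocean/C_land = 2.25 × 11.3 = 25.3 K.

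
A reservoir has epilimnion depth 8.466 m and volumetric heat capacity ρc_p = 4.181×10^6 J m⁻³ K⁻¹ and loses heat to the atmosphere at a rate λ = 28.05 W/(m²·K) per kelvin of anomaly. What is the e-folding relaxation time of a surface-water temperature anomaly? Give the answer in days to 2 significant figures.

15 days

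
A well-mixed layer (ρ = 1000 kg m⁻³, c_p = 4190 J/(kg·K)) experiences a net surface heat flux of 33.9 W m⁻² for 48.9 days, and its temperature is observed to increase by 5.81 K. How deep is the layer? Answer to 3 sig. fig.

5.88 m

Heat input Q = F Δt = 33.9 × 4.22×10^6 s = 1.43×10^8 J/m².
Required areal heat capacity C = Q / ΔT = 2.47×10^7 J/(m²·K).
Depth D = C / (ρ c_p) = 2.47×10^7 / (1000 × 4190) = 5.88 m.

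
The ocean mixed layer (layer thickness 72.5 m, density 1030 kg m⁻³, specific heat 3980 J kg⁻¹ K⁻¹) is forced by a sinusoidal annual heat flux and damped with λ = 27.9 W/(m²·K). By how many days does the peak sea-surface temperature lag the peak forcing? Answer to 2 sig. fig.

66 days

Areal heat capacity C = ρ c_p D = 1030 × 3980 × 72.5 = 2.97×10^8 J/(m^2 K).
ω = 2π / 3.15×10^7 s = 1.99×10^-7 s⁻¹.
Phase lag φ = arctan(Cω/λ) = arctan(59.2/27.9) = 1.13 rad.
Time lag = φ / ω = 1.13 / 1.99×10^-7 = 5.67×10^6 s = 65.7 days.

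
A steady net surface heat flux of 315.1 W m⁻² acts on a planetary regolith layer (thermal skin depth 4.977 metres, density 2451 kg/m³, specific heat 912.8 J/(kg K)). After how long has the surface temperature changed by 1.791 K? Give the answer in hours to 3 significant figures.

Areal heat capacity C = ρ c_p D = 2451 × 912.8 × 4.977 = 1.11×10^7 J m⁻² K⁻¹.
Time required: Δt = C ΔT / F = 1.11×10^7 × 1.791 / 315.1 = 63300 s.
In hours: 63300 s / (3600 s/hour) = 17.6 hours.

17.6 hours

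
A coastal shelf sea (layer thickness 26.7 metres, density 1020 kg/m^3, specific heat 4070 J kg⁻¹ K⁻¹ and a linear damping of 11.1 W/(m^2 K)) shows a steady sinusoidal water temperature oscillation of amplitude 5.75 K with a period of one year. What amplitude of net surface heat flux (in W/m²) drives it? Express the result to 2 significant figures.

140

Areal heat capacity C = ρ c_p D = 1020 × 4070 × 26.7 = 1.11×10^8 J/(m²·K).
ω = 2π / 3.15×10^7 s = 1.99×10^-7 s⁻¹.
√((Cω)² + λ²) = √((22.1)² + 11.1²) = 24.7 W/(m²·K).
F₀ = A × √((Cω)²+λ²) = 5.75 × 24.7 = 142 W/m².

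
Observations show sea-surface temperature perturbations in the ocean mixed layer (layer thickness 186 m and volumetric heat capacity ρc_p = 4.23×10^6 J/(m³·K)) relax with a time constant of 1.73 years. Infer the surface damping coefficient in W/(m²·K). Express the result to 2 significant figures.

14

Areal heat capacity C = ρc_p × D = 4.23×10^6 × 186 = 7.87×10^8 J/(m^2 K).
τ = 1.73 years = 5.46×10^7 s.
λ = C / τ = 7.87×10^8 / 5.46×10^7 = 14.4 W/(m²·K).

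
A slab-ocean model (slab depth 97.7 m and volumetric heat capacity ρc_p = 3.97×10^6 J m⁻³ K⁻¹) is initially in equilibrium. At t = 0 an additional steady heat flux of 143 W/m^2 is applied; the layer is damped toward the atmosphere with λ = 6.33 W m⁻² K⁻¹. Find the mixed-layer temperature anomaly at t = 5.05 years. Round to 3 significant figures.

20.9 K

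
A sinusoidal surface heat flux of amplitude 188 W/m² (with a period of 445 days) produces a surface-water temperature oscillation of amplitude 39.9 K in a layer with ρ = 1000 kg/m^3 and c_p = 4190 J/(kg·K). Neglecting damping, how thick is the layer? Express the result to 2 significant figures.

ω = 2π / 3.84×10^7 s = 1.63×10^-7 s⁻¹.
Required C = F₀ / (A ω) = 188 / (39.9 × 1.63×10^-7) = 2.88×10^7 J/(m²·K).
D = C / (ρ c_p) = 2.88×10^7 / (1000 × 4190) = 6.88 m.

6.9 m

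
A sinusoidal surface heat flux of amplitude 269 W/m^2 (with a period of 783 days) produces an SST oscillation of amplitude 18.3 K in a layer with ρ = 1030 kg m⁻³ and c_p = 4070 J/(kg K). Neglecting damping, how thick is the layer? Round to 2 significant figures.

ω = 2π / 6.77×10^7 s = 9.29×10^-8 s⁻¹.
Required C = F₀ / (A ω) = 269 / (18.3 × 9.29×10^-8) = 1.58×10^8 J/(m²·K).
D = C / (ρ c_p) = 1.58×10^8 / (1030 × 4070) = 37.8 m.

38 m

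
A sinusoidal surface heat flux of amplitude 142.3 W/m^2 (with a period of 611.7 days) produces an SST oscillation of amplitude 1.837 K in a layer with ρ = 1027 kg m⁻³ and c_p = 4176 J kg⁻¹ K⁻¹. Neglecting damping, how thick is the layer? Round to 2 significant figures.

150 m

ω = 2π / 5.29×10^7 s = 1.19×10^-7 s⁻¹.
Required C = F₀ / (A ω) = 142.3 / (1.837 × 1.19×10^-7) = 6.52×10^8 J/(m²·K).
D = C / (ρ c_p) = 6.52×10^8 / (1027 × 4176) = 152 m.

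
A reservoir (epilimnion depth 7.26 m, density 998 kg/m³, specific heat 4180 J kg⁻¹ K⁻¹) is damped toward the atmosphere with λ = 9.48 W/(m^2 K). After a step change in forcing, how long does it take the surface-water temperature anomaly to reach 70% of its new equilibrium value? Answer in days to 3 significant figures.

44.5 days

Areal heat capacity C = ρ c_p D = 998 × 4180 × 7.26 = 3.03×10^7 J/(m^2 K).
τ = C / λ = 3.03×10^7 / 9.48 = 3.19×10^6 s.
Fraction reached: 1 − e^(−t/τ) = 0.70 ⇒ t = −τ ln(1 − 0.70) = τ × 1.20.
t = 3.85×10^6 s = 44.5 days.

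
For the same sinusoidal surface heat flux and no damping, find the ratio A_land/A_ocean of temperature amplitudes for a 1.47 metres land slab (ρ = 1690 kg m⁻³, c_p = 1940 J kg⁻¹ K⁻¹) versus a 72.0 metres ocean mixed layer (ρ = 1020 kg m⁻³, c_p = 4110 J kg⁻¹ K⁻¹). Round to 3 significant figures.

C_ocean = 1020 × 4110 × 72.0 = 3.02×10^8 J/(m²·K).
C_land = 1690 × 1940 × 1.47 = 4.82×10^6 J/(m²·K).
Undamped amplitude ∝ 1/C, so A_land/A_ocean = C_ocean/C_land = 62.6.

62.6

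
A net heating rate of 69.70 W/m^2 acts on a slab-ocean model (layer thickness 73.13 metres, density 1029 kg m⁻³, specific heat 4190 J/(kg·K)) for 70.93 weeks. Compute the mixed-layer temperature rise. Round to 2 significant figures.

Areal heat capacity C = ρ c_p D = 1029 × 4190 × 73.13 = 3.15×10^8 J m⁻² K⁻¹.
Net heat input Q = F Δt = 69.70 × (70.93 weeks × 6.048×10^5 s/week) = 2.99×10^9 J/m².
ΔT = Q / C = 2.99×10^9 / 3.15×10^8 = 9.48 K.

9.5 K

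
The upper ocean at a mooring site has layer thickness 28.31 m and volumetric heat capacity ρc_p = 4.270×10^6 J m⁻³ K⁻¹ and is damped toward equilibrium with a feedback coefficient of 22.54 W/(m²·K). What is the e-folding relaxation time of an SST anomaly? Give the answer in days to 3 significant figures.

62.1 days

Areal heat capacity C = ρc_p × D = 4.270×10^6 × 28.31 = 1.21×10^8 J/(m²·K).
Relaxation time τ = C / λ = 1.21×10^8 / 22.54 = 5.36×10^6 s.
In days: 5.36×10^6 s / (86400 s/day) = 62.1 days.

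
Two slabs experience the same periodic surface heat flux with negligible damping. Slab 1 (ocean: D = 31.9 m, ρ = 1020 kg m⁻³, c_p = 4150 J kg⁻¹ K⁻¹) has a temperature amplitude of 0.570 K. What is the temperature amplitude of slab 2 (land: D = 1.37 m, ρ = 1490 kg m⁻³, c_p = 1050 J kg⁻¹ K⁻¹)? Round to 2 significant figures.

36 K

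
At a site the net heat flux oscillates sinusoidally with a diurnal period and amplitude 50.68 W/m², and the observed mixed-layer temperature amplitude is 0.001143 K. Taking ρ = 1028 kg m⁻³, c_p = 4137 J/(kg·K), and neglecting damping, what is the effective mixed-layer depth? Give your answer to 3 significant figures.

ω = 2π / 86400 s = 7.27×10^-5 s⁻¹.
Required C = F₀ / (A ω) = 50.68 / (0.001143 × 7.27×10^-5) = 6.10×10^8 J/(m²·K).
D = C / (ρ c_p) = 6.10×10^8 / (1028 × 4137) = 143 m.

143 m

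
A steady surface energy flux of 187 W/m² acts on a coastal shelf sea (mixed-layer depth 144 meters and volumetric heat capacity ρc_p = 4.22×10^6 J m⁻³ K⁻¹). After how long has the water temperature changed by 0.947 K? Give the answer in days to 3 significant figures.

35.6 days

Areal heat capacity C = ρc_p × D = 4.22×10^6 × 144 = 6.08×10^8 J m⁻² K⁻¹.
Time required: Δt = C ΔT / F = 6.08×10^8 × 0.947 / 187 = 3.08×10^6 s.
In days: 3.08×10^6 s / (86400 s/day) = 35.6 days.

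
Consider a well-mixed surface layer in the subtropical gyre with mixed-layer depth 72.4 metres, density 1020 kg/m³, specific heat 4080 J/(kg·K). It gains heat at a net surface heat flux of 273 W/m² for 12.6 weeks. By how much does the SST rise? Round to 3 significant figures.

6.90 K

Areal heat capacity C = ρ c_p D = 1020 × 4080 × 72.4 = 3.01×10^8 J/(m^2 K).
Net heat input Q = F Δt = 273 × (12.6 weeks × 6.048×10^5 s/week) = 2.08×10^9 J/m².
ΔT = Q / C = 2.08×10^9 / 3.01×10^8 = 6.90 K.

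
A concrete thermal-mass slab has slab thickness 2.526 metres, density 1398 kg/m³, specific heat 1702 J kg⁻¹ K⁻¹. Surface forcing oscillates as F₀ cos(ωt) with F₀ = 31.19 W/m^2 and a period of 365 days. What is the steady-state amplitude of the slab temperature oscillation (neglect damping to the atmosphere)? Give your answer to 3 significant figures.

26.0 K

Areal heat capacity C = ρ c_p D = 1398 × 1702 × 2.526 = 6.01×10^6 J m⁻² K⁻¹.
Angular frequency ω = 2π / T = 2π / 3.15×10^7 s = 1.99×10^-7 s⁻¹.
Cω = 6.01×10^6 × 1.99×10^-7 = 1.20 W/(m²·K).
Amplitude A = F₀ / (Cω) = 31.19 / 1.20 = 26.0 K.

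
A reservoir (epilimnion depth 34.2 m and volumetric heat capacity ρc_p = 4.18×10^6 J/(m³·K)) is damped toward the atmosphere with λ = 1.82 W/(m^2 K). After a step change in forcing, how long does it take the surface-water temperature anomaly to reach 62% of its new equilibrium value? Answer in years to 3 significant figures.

Areal heat capacity C = ρc_p × D = 4.18×10^6 × 34.2 = 1.43×10^8 J m⁻² K⁻¹.
τ = C / λ = 1.43×10^8 / 1.82 = 7.85×10^7 s.
Fraction reached: 1 − e^(−t/τ) = 0.62 ⇒ t = −τ ln(1 − 0.62) = τ × 0.968.
t = 7.60×10^7 s = 2.41 years.

2.41 years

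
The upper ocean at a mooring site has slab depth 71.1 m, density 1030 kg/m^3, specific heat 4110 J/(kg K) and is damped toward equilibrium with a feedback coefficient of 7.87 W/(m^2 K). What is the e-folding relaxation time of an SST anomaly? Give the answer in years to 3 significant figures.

Areal heat capacity C = ρ c_p D = 1030 × 4110 × 71.1 = 3.01×10^8 J/(m²·K).
Relaxation time τ = C / λ = 3.01×10^8 / 7.87 = 3.82×10^7 s.
In years: 3.82×10^7 s / (3.156×10^7 s/year) = 1.21 years.

1.21 years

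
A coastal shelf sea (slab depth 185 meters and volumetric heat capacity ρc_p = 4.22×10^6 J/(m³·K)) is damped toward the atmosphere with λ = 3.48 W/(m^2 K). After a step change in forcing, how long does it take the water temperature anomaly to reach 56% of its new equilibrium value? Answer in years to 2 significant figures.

Areal heat capacity C = ρc_p × D = 4.22×10^6 × 185 = 7.81×10^8 J/(m²·K).
τ = C / λ = 7.81×10^8 / 3.48 = 2.24×10^8 s.
Fraction reached: 1 − e^(−t/τ) = 0.56 ⇒ t = −τ ln(1 − 0.56) = τ × 0.821.
t = 1.84×10^8 s = 5.84 years.

5.8 years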